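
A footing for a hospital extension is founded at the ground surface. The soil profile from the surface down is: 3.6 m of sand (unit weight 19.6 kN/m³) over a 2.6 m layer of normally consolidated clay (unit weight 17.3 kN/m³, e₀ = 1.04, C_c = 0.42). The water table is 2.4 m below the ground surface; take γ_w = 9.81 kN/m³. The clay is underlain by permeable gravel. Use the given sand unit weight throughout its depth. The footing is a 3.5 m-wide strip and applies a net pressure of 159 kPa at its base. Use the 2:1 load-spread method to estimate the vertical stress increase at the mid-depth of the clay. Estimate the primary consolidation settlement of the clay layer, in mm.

S_c ≈ 157 mm

Mid-depth of clay below the ground surface: z = 3.6 + 2.6/2 = 4.9 m.
Total vertical stress at mid-clay: σ_v = 19.6×3.6 + 17.3×1.3 = 93.05 kPa.
Pore pressure: u = 9.81×(4.9 − 2.4) = 24.525 kPa.
Initial effective stress: σ'_0 = σ_v − u = 93.05 − 24.525 = 68.525 kPa.
Stress increase at mid-clay by the 2:1 spreading method:
Δσ = qB/(B+z) = 159×3.5/(3.5+4.9) = 66.25 kPa
Final effective stress: σ'_f = σ'_0 + Δσ = 68.525 + 66.25 = 134.78 kPa.
Normally consolidated clay, so the full stress increment lies on the virgin compression line:
S_c = C_c·H/(1+e₀)·log₁₀(σ'_f/σ'_0) = 0.42×2.6/(1+1.04)×log₁₀(134.78/68.525)
    = 0.53529 × 0.29378 = 0.1573 m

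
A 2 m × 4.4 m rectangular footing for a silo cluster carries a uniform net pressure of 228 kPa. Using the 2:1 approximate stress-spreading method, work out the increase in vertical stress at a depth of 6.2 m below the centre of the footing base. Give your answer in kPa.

By the 2:1 method the load spreads at 1 horizontal : 2 vertical, so at depth z the loaded area has grown by z in each plan dimension:
Δσ = qBL/((B+z)(L+z)) = 228×2×4.4/((2+6.2)(4.4+6.2)) = 23.083 kPa

Δσ_z ≈ 23.1 kPa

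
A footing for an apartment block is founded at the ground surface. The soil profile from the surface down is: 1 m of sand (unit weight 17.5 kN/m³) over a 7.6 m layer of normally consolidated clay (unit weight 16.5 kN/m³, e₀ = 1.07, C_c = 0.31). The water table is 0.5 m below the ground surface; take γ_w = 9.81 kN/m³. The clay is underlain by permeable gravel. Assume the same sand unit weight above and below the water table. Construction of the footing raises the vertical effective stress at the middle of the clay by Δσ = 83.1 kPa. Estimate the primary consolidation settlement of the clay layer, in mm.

Mid-depth of clay below the ground surface: z = 1 + 7.6/2 = 4.8 m.
Total vertical stress at mid-clay: σ_v = 17.5×1 + 16.5×3.8 = 80.2 kPa.
Pore pressure: u = 9.81×(4.8 − 0.5) = 42.183 kPa.
Initial effective stress: σ'_0 = σ_v − u = 80.2 − 42.183 = 38.017 kPa.
Final effective stress: σ'_f = σ'_0 + Δσ = 38.017 + 83.1 = 121.12 kPa.
Normally consolidated clay, so the full stress increment lies on the virgin compression line:
S_c = C_c·H/(1+e₀)·log₁₀(σ'_f/σ'_0) = 0.31×7.6/(1+1.07)×log₁₀(121.12/38.017)
    = 1.1382 × 0.50324 = 0.5728 m

S_c ≈ 573 mm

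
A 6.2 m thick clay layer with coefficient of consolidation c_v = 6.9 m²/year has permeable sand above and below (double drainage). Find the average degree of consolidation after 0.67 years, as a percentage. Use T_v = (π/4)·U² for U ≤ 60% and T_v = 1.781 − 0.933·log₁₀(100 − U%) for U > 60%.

U ≈ 75.3 %

Drainage path length: H_d = H/2 = 3.1 m (double drainage).
T_v = c_v·t/H_d² = 6.9×0.67/3.1² = 0.48106.
T_v = 0.48106 corresponds to the U > 60% branch:
U = 1 − 10^((1.781 − T_v)/0.933)/100 = 0.7527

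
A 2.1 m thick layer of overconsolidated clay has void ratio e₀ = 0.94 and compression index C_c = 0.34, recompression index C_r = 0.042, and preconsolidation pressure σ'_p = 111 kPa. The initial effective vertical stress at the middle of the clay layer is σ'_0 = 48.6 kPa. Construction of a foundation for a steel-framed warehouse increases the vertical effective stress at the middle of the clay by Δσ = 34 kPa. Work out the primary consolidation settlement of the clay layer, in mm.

Final effective stress: σ'_f = 48.6 + 34 = 82.6 kPa.
σ'_f = 82.6 ≤ σ'_p = 111 kPa, so the clay remains overconsolidated and only the recompression index applies:
S_c = C_r·H/(1+e₀)·log₁₀(σ'_f/σ'_0) = 0.042×2.1/1.94×log₁₀(82.6/48.6)
    = 0.045465 × 0.23034 = 0.01047 m

S_c ≈ 10.5 mm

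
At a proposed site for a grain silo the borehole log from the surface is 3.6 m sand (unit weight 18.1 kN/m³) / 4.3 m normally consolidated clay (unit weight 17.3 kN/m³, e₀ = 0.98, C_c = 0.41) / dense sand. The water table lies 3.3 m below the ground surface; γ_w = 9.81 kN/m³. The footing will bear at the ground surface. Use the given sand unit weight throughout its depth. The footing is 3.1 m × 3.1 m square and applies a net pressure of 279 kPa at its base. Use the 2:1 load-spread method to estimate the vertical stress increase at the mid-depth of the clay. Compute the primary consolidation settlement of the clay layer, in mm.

Mid-depth of clay below the ground surface: z = 3.6 + 4.3/2 = 5.75 m.
Total vertical stress at mid-clay: σ_v = 18.1×3.6 + 17.3×2.15 = 102.36 kPa.
Pore pressure: u = 9.81×(5.75 − 3.3) = 24.035 kPa.
Initial effective stress: σ'_0 = σ_v − u = 102.36 − 24.035 = 78.325 kPa.
Stress increase at mid-clay by the 2:1 spreading method:
Δσ = qBL/((B+z)(L+z)) = 279×3.1×3.1/((3.1+5.75)(3.1+5.75)) = 34.233 kPa
Final effective stress: σ'_f = σ'_0 + Δσ = 78.325 + 34.233 = 112.56 kPa.
Normally consolidated clay, so the full stress increment lies on the virgin compression line:
S_c = C_c·H/(1+e₀)·log₁₀(σ'_f/σ'_0) = 0.41×4.3/(1+0.98)×log₁₀(112.56/78.325)
    = 0.8904 × 0.15748 = 0.1402 m

S_c ≈ 140 mm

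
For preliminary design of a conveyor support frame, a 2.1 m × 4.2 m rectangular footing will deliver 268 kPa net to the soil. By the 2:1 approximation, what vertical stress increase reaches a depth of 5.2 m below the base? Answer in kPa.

By the 2:1 method the load spreads at 1 horizontal : 2 vertical, so at depth z the loaded area has grown by z in each plan dimension:
Δσ = qBL/((B+z)(L+z)) = 268×2.1×4.2/((2.1+5.2)(4.2+5.2)) = 34.447 kPa

Δσ_z ≈ 34.4 kPa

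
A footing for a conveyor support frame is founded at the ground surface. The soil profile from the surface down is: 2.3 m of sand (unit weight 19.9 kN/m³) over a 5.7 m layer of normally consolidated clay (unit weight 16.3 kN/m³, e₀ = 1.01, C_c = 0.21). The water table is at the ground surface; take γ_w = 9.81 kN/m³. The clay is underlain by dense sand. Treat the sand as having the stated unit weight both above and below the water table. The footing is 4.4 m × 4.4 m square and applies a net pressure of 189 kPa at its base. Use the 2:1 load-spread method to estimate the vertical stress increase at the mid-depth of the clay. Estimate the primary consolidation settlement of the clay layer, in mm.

S_c ≈ 174 mm

Mid-depth of clay below the ground surface: z = 2.3 + 5.7/2 = 5.15 m.
Total vertical stress at mid-clay: σ_v = 19.9×2.3 + 16.3×2.85 = 92.225 kPa.
Pore pressure: u = 9.81×(5.15 − 0) = 50.522 kPa.
Initial effective stress: σ'_0 = σ_v − u = 92.225 − 50.522 = 41.703 kPa.
Stress increase at mid-clay by the 2:1 spreading method:
Δσ = qBL/((B+z)(L+z)) = 189×4.4×4.4/((4.4+5.15)(4.4+5.15)) = 40.12 kPa
Final effective stress: σ'_f = σ'_0 + Δσ = 41.703 + 40.12 = 81.823 kPa.
Normally consolidated clay, so the full stress increment lies on the virgin compression line:
S_c = C_c·H/(1+e₀)·log₁₀(σ'_f/σ'_0) = 0.21×5.7/(1+1.01)×log₁₀(81.823/41.703)
    = 0.59552 × 0.29271 = 0.1743 m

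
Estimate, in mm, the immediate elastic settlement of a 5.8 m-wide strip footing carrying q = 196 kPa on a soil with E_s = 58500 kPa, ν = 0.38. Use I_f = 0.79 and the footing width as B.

Immediate (elastic) settlement: S_e = q·B·(1−ν²)/E_s · I_f.
S_e = 196 × 5.8 × (1 − 0.38²) / 58500 × 0.79
    = 196 × 5.8 × 0.8556 / 58500 × 0.79
    = 0.01313 m = 13.13 mm

S_e ≈ 13.1 mm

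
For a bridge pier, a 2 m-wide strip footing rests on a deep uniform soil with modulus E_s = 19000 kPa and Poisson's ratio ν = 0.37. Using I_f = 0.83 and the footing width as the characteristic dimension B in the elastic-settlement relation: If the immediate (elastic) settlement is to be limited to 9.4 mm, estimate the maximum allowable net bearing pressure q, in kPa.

q ≈ 125 kPa

S_e = q·B·(1−ν²)/E_s · I_f  ⇒  q = S_e·E_s / (B·(1−ν²)·I_f).
q = 0.0094 × 19000 / (2 × 0.8631 × 0.83) = 124.7 kPa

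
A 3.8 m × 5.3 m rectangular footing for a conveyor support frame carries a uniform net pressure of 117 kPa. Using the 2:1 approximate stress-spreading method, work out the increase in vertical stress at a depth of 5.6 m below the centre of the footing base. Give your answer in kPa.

By the 2:1 method the load spreads at 1 horizontal : 2 vertical, so at depth z the loaded area has grown by z in each plan dimension:
Δσ = qBL/((B+z)(L+z)) = 117×3.8×5.3/((3.8+5.6)(5.3+5.6)) = 22.998 kPa

Δσ_z ≈ 23 kPa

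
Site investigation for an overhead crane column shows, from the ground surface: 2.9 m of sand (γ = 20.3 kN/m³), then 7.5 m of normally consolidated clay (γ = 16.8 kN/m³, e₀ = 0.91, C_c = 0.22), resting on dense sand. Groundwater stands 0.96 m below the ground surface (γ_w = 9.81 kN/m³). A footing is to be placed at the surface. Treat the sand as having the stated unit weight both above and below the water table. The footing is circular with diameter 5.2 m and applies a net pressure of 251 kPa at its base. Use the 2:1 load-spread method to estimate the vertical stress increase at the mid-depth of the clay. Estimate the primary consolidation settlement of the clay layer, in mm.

S_c ≈ 206 mm

Mid-depth of clay below the ground surface: z = 2.9 + 7.5/2 = 6.65 m.
Total vertical stress at mid-clay: σ_v = 20.3×2.9 + 16.8×3.75 = 121.87 kPa.
Pore pressure: u = 9.81×(6.65 − 0.96) = 55.819 kPa.
Initial effective stress: σ'_0 = σ_v − u = 121.87 − 55.819 = 66.051 kPa.
Stress increase at mid-clay by the 2:1 spreading method:
Δσ ≈ qD²/(D+z)² = 251×5.2²/(5.2+6.65)² = 48.333 kPa
Final effective stress: σ'_f = σ'_0 + Δσ = 66.051 + 48.333 = 114.38 kPa.
Normally consolidated clay, so the full stress increment lies on the virgin compression line:
S_c = C_c·H/(1+e₀)·log₁₀(σ'_f/σ'_0) = 0.22×7.5/(1+0.91)×log₁₀(114.38/66.051)
    = 0.86387 × 0.23847 = 0.206 m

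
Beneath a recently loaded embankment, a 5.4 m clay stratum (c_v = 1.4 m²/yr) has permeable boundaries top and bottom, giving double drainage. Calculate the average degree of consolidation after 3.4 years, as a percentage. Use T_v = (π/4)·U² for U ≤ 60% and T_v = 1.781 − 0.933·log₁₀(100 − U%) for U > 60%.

Drainage path length: H_d = H/2 = 2.7 m (double drainage).
T_v = c_v·t/H_d² = 1.4×3.4/2.7² = 0.65295.
T_v = 0.65295 corresponds to the U > 60% branch:
U = 1 − 10^((1.781 − T_v)/0.933)/100 = 0.8382

U ≈ 83.8 %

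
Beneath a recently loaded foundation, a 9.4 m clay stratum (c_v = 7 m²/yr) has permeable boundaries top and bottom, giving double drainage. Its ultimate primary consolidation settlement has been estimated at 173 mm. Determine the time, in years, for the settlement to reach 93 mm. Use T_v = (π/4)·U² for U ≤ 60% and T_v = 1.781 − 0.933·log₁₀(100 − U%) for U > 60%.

t ≈ 0.716 years

Drainage path length: H_d = H/2 = 4.7 m (double drainage).
U = S(t)/S_ult = 93/173 = 0.5376.
U ≤ 60%: T_v = (π/4)·U² = (π/4)×0.53757² = 0.22697.
t = T_v·H_d²/c_v = 0.22697×4.7²/7 = 0.7163 years.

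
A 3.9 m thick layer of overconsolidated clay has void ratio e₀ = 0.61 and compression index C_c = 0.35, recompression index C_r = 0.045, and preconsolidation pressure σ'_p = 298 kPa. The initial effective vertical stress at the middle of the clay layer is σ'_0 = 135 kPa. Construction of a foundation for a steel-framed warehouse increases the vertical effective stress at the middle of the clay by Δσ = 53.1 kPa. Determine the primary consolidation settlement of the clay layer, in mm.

Final effective stress: σ'_f = 135 + 53.1 = 188.1 kPa.
σ'_f = 188.1 ≤ σ'_p = 298 kPa, so the clay remains overconsolidated and only the recompression index applies:
S_c = C_r·H/(1+e₀)·log₁₀(σ'_f/σ'_0) = 0.045×3.9/1.61×log₁₀(188.1/135)
    = 0.10901 × 0.14406 = 0.0157 m

S_c ≈ 15.7 mm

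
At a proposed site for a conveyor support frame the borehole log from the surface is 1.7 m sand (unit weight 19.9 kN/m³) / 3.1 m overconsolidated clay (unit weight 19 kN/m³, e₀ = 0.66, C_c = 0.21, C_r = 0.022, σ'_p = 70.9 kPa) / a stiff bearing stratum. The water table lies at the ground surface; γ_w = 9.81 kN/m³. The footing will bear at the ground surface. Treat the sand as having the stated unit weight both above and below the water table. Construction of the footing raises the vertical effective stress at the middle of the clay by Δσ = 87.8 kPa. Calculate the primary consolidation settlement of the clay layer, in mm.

S_c ≈ 103 mm

Mid-depth of clay below the ground surface: z = 1.7 + 3.1/2 = 3.25 m.
Total vertical stress at mid-clay: σ_v = 19.9×1.7 + 19×1.55 = 63.28 kPa.
Pore pressure: u = 9.81×(3.25 − 0) = 31.883 kPa.
Initial effective stress: σ'_0 = σ_v − u = 63.28 − 31.883 = 31.397 kPa.
Final effective stress: σ'_f = 31.397 + 87.8 = 119.2 kPa.
σ'_f = 119.2 > σ'_p = 70.9 kPa, so the stress path crosses the preconsolidation pressure — recompression up to σ'_p, then virgin compression beyond:
S_c = H/(1+e₀)·[C_r·log₁₀(σ'_p/σ'_0) + C_c·log₁₀(σ'_f/σ'_p)]
    = 3.1/1.66 × [0.022×log₁₀(70.9/31.397) + 0.21×log₁₀(119.2/70.9)]
    = 1.8675 × [0.0077827 + 0.047382] = 0.103 m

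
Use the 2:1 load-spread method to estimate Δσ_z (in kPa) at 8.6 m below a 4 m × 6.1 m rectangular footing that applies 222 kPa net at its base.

By the 2:1 method the load spreads at 1 horizontal : 2 vertical, so at depth z the loaded area has grown by z in each plan dimension:
Δσ = qBL/((B+z)(L+z)) = 222×4×6.1/((4+8.6)(6.1+8.6)) = 29.245 kPa

Δσ_z ≈ 29.2 kPa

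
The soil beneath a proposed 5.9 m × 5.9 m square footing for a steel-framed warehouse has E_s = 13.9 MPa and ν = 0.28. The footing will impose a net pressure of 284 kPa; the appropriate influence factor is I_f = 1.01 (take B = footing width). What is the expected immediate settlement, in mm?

Immediate (elastic) settlement: S_e = q·B·(1−ν²)/E_s · I_f.
E_s = 13.9 MPa = 13900 kPa.
S_e = 284 × 5.9 × (1 − 0.28²) / 13900 × 1.01
    = 284 × 5.9 × 0.9216 / 13900 × 1.01
    = 0.1122 m = 112.2 mm

S_e ≈ 112 mm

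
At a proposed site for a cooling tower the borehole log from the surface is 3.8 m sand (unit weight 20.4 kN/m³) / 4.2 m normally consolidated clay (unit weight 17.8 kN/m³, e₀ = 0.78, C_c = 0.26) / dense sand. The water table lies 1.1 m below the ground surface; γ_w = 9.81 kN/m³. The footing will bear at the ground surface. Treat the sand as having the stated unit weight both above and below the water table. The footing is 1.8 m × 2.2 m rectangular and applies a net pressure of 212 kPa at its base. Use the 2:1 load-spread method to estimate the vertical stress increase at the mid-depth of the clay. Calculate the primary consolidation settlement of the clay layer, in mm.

Mid-depth of clay below the ground surface: z = 3.8 + 4.2/2 = 5.9 m.
Total vertical stress at mid-clay: σ_v = 20.4×3.8 + 17.8×2.1 = 114.9 kPa.
Pore pressure: u = 9.81×(5.9 − 1.1) = 47.088 kPa.
Initial effective stress: σ'_0 = σ_v − u = 114.9 − 47.088 = 67.812 kPa.
Stress increase at mid-clay by the 2:1 spreading method:
Δσ = qBL/((B+z)(L+z)) = 212×1.8×2.2/((1.8+5.9)(2.2+5.9)) = 13.46 kPa
Final effective stress: σ'_f = σ'_0 + Δσ = 67.812 + 13.46 = 81.272 kPa.
Normally consolidated clay, so the full stress increment lies on the virgin compression line:
S_c = C_c·H/(1+e₀)·log₁₀(σ'_f/σ'_0) = 0.26×4.2/(1+0.78)×log₁₀(81.272/67.812)
    = 0.61348 × 0.078634 = 0.04824 m

S_c ≈ 48.2 mm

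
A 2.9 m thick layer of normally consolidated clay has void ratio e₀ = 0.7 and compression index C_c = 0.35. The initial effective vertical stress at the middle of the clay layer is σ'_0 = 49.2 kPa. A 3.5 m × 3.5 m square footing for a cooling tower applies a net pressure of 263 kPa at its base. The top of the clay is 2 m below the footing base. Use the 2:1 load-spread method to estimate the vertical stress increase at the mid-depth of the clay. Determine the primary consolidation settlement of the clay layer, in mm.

Mid-depth of clay below the footing base: z = 2 + 2.9/2 = 3.45 m.
Stress increase at mid-clay by the 2:1 spreading method:
Δσ = qBL/((B+z)(L+z)) = 263×3.5×3.5/((3.5+3.45)(3.5+3.45)) = 66.699 kPa
Final effective stress: σ'_f = σ'_0 + Δσ = 49.2 + 66.699 = 115.9 kPa.
Normally consolidated clay, so the full stress increment lies on the virgin compression line:
S_c = C_c·H/(1+e₀)·log₁₀(σ'_f/σ'_0) = 0.35×2.9/(1+0.7)×log₁₀(115.9/49.2)
    = 0.59706 × 0.37212 = 0.2222 m

S_c ≈ 222 mm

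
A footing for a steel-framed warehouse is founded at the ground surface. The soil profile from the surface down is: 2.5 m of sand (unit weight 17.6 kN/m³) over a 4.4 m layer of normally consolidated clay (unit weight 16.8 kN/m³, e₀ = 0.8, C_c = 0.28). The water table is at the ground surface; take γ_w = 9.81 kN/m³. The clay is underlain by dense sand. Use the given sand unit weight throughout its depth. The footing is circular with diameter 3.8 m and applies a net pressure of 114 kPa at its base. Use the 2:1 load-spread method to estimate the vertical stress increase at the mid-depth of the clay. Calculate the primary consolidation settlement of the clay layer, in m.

S_c ≈ 0.15 m

Mid-depth of clay below the ground surface: z = 2.5 + 4.4/2 = 4.7 m.
Total vertical stress at mid-clay: σ_v = 17.6×2.5 + 16.8×2.2 = 80.96 kPa.
Pore pressure: u = 9.81×(4.7 − 0) = 46.107 kPa.
Initial effective stress: σ'_0 = σ_v − u = 80.96 − 46.107 = 34.853 kPa.
Stress increase at mid-clay by the 2:1 spreading method:
Δσ ≈ qD²/(D+z)² = 114×3.8²/(3.8+4.7)² = 22.784 kPa
Final effective stress: σ'_f = σ'_0 + Δσ = 34.853 + 22.784 = 57.637 kPa.
Normally consolidated clay, so the full stress increment lies on the virgin compression line:
S_c = C_c·H/(1+e₀)·log₁₀(σ'_f/σ'_0) = 0.28×4.4/(1+0.8)×log₁₀(57.637/34.853)
    = 0.68444 × 0.21846 = 0.1495 m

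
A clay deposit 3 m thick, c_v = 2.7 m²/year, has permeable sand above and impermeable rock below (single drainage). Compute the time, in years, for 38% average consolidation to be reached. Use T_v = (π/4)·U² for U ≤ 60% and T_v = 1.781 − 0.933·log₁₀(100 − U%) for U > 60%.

t ≈ 0.378 years

Drainage path length: H_d = H = 3 m (single drainage).
U ≤ 60%: T_v = (π/4)·U² = (π/4)×0.38² = 0.11341.
t = T_v·H_d²/c_v = 0.11341×3²/2.7 = 0.378 years.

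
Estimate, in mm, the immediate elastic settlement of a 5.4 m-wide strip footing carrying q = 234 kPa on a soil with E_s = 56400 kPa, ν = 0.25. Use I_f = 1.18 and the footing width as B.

S_e ≈ 24.8 mm

Immediate (elastic) settlement: S_e = q·B·(1−ν²)/E_s · I_f.
S_e = 234 × 5.4 × (1 − 0.25²) / 56400 × 1.18
    = 234 × 5.4 × 0.9375 / 56400 × 1.18
    = 0.02478 m = 24.78 mm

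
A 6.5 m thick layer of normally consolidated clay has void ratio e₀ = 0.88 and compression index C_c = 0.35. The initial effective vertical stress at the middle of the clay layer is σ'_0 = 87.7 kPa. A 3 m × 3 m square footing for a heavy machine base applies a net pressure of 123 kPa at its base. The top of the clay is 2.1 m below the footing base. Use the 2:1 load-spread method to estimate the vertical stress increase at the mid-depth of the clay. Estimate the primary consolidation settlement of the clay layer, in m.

S_c ≈ 0.0875 m

Mid-depth of clay below the footing base: z = 2.1 + 6.5/2 = 5.35 m.
Stress increase at mid-clay by the 2:1 spreading method:
Δσ = qBL/((B+z)(L+z)) = 123×3×3/((3+5.35)(3+5.35)) = 15.877 kPa
Final effective stress: σ'_f = σ'_0 + Δσ = 87.7 + 15.877 = 103.58 kPa.
Normally consolidated clay, so the full stress increment lies on the virgin compression line:
S_c = C_c·H/(1+e₀)·log₁₀(σ'_f/σ'_0) = 0.35×6.5/(1+0.88)×log₁₀(103.58/87.7)
    = 1.2101 × 0.072276 = 0.08746 m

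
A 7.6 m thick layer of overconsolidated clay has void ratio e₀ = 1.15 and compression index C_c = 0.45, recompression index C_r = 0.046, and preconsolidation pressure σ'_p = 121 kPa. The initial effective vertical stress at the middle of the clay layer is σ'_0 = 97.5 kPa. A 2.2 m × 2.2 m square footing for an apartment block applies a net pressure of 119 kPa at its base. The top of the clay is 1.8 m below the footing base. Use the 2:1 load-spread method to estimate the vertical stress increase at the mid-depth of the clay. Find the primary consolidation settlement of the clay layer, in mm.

S_c ≈ 6.55 mm

Mid-depth of clay below the footing base: z = 1.8 + 7.6/2 = 5.6 m.
Stress increase at mid-clay by the 2:1 spreading method:
Δσ = qBL/((B+z)(L+z)) = 119×2.2×2.2/((2.2+5.6)(2.2+5.6)) = 9.4668 kPa
Final effective stress: σ'_f = 97.5 + 9.4668 = 106.97 kPa.
σ'_f = 106.97 ≤ σ'_p = 121 kPa, so the clay remains overconsolidated and only the recompression index applies:
S_c = C_r·H/(1+e₀)·log₁₀(σ'_f/σ'_0) = 0.046×7.6/2.15×log₁₀(106.97/97.5)
    = 0.16261 × 0.040257 = 0.006546 m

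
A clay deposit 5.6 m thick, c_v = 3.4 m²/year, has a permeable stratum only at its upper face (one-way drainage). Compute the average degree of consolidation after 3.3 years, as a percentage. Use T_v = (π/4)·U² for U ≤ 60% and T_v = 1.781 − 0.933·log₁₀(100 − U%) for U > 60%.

U ≈ 66.5 %

Drainage path length: H_d = H = 5.6 m (single drainage).
T_v = c_v·t/H_d² = 3.4×3.3/5.6² = 0.35778.
T_v = 0.35778 corresponds to the U > 60% branch:
U = 1 − 10^((1.781 − T_v)/0.933)/100 = 0.6647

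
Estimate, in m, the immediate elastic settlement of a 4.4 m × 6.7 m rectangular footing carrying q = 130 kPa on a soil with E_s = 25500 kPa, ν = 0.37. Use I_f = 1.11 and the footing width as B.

Immediate (elastic) settlement: S_e = q·B·(1−ν²)/E_s · I_f.
S_e = 130 × 4.4 × (1 − 0.37²) / 25500 × 1.11
    = 130 × 4.4 × 0.8631 / 25500 × 1.11
    = 0.02149 m

S_e ≈ 0.0215 m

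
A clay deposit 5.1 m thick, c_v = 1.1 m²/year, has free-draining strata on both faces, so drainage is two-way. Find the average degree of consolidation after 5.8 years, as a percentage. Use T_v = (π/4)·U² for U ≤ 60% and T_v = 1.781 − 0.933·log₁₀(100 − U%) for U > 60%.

Drainage path length: H_d = H/2 = 2.55 m (double drainage).
T_v = c_v·t/H_d² = 1.1×5.8/2.55² = 0.98116.
T_v = 0.98116 corresponds to the U > 60% branch:
U = 1 − 10^((1.781 − T_v)/0.933)/100 = 0.928

U ≈ 92.8 %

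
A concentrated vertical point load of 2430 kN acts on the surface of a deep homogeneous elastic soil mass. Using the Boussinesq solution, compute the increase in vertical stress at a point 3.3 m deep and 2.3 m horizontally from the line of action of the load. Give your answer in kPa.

Boussinesq vertical stress below a point load on an elastic half-space:
Δσ_z = 3P/(2πz²) · [1 + (r/z)²]^(−5/2)
r/z = 2.3/3.3 = 0.69697; [1+(r/z)²]^(−5/2) = 0.37164.
Δσ_z = 3×2430/(2π×3.3²) × 0.37164 = 106.54 × 0.37164 = 39.59 kPa

Δσ_z ≈ 39.6 kPa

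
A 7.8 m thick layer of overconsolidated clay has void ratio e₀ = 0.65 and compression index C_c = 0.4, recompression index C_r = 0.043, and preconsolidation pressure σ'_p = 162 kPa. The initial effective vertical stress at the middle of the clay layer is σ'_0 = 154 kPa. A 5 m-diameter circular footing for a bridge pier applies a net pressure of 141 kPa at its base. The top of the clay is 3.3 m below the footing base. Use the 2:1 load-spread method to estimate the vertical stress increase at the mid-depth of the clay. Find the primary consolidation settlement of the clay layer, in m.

Mid-depth of clay below the footing base: z = 3.3 + 7.8/2 = 7.2 m.
Stress increase at mid-clay by the 2:1 spreading method:
Δσ ≈ qD²/(D+z)² = 141×5²/(5+7.2)² = 23.683 kPa
Final effective stress: σ'_f = 154 + 23.683 = 177.68 kPa.
σ'_f = 177.68 > σ'_p = 162 kPa, so the stress path crosses the preconsolidation pressure — recompression up to σ'_p, then virgin compression beyond:
S_c = H/(1+e₀)·[C_r·log₁₀(σ'_p/σ'_0) + C_c·log₁₀(σ'_f/σ'_p)]
    = 7.8/1.65 × [0.043×log₁₀(162/154) + 0.4×log₁₀(177.68/162)]
    = 4.7273 × [0.00094575 + 0.016049] = 0.08034 m

S_c ≈ 0.0803 m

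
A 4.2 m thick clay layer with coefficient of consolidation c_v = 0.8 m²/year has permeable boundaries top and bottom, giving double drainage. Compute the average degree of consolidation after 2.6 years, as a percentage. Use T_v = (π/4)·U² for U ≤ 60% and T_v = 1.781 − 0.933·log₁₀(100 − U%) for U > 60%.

Drainage path length: H_d = H/2 = 2.1 m (double drainage).
T_v = c_v·t/H_d² = 0.8×2.6/2.1² = 0.47166.
T_v = 0.47166 corresponds to the U > 60% branch:
U = 1 − 10^((1.781 − T_v)/0.933)/100 = 0.7469

U ≈ 74.7 %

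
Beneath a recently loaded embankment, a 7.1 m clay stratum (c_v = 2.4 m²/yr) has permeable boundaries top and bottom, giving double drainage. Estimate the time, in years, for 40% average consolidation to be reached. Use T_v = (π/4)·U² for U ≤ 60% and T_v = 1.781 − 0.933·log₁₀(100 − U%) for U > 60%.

Drainage path length: H_d = H/2 = 3.55 m (double drainage).
U ≤ 60%: T_v = (π/4)·U² = (π/4)×0.4² = 0.12566.
t = T_v·H_d²/c_v = 0.12566×3.55²/2.4 = 0.6598 years.

t ≈ 0.66 years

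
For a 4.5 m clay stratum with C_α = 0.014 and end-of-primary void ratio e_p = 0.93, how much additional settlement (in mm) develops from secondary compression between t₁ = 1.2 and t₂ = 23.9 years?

Secondary compression: S_s = C_α·H/(1+e_p)·log₁₀(t₂/t₁)
S_s = 0.014×4.5/(1+0.93)×log₁₀(23.9/1.2)
    = 0.03264 × 1.299 = 0.04241 m

S_s ≈ 42.4 mm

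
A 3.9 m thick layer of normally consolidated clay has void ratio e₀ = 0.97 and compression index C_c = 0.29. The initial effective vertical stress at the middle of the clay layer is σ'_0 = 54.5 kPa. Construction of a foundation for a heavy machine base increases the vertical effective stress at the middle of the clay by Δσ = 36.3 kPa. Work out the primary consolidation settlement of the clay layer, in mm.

Final effective stress: σ'_f = σ'_0 + Δσ = 54.5 + 36.3 = 90.8 kPa.
Normally consolidated clay, so the full stress increment lies on the virgin compression line:
S_c = C_c·H/(1+e₀)·log₁₀(σ'_f/σ'_0) = 0.29×3.9/(1+0.97)×log₁₀(90.8/54.5)
    = 0.57411 × 0.22169 = 0.1273 m

S_c ≈ 127 mm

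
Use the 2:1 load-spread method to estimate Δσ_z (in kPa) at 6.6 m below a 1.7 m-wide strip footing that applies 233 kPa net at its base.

By the 2:1 method the load spreads at 1 horizontal : 2 vertical, so at depth z the loaded area has grown by z in each plan dimension:
Δσ = qB/(B+z) = 233×1.7/(1.7+6.6) = 47.723 kPa

Δσ_z ≈ 47.7 kPa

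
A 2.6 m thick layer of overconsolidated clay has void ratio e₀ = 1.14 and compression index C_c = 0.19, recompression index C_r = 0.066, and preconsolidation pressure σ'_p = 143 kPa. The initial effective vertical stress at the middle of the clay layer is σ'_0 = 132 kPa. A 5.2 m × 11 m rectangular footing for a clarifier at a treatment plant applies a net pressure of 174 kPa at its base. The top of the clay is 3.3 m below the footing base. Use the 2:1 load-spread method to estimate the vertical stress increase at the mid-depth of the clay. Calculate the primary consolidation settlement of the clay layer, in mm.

S_c ≈ 35 mm

Mid-depth of clay below the footing base: z = 3.3 + 2.6/2 = 4.6 m.
Stress increase at mid-clay by the 2:1 spreading method:
Δσ = qBL/((B+z)(L+z)) = 174×5.2×11/((5.2+4.6)(11+4.6)) = 65.102 kPa
Final effective stress: σ'_f = 132 + 65.102 = 197.1 kPa.
σ'_f = 197.1 > σ'_p = 143 kPa, so the stress path crosses the preconsolidation pressure — recompression up to σ'_p, then virgin compression beyond:
S_c = H/(1+e₀)·[C_r·log₁₀(σ'_p/σ'_0) + C_c·log₁₀(σ'_f/σ'_p)]
    = 2.6/2.14 × [0.066×log₁₀(143/132) + 0.19×log₁₀(197.1/143)]
    = 1.215 × [0.0022943 + 0.026477] = 0.03496 m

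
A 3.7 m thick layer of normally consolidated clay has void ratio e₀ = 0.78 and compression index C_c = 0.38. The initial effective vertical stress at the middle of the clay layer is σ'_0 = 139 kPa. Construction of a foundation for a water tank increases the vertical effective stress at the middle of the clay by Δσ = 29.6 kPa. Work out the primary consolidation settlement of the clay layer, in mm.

S_c ≈ 66.2 mm

Final effective stress: σ'_f = σ'_0 + Δσ = 139 + 29.6 = 168.6 kPa.
Normally consolidated clay, so the full stress increment lies on the virgin compression line:
S_c = C_c·H/(1+e₀)·log₁₀(σ'_f/σ'_0) = 0.38×3.7/(1+0.78)×log₁₀(168.6/139)
    = 0.78989 × 0.083843 = 0.06623 m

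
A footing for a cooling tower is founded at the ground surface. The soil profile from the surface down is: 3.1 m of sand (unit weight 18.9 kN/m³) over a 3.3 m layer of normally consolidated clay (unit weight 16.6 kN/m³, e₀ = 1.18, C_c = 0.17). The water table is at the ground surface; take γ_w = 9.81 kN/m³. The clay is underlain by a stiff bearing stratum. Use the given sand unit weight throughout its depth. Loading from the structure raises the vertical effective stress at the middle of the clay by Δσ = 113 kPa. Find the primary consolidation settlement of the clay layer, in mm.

Mid-depth of clay below the ground surface: z = 3.1 + 3.3/2 = 4.75 m.
Total vertical stress at mid-clay: σ_v = 18.9×3.1 + 16.6×1.65 = 85.98 kPa.
Pore pressure: u = 9.81×(4.75 − 0) = 46.598 kPa.
Initial effective stress: σ'_0 = σ_v − u = 85.98 − 46.598 = 39.382 kPa.
Final effective stress: σ'_f = σ'_0 + Δσ = 39.382 + 113 = 152.38 kPa.
Normally consolidated clay, so the full stress increment lies on the virgin compression line:
S_c = C_c·H/(1+e₀)·log₁₀(σ'_f/σ'_0) = 0.17×3.3/(1+1.18)×log₁₀(152.38/39.382)
    = 0.25734 × 0.58763 = 0.1512 m

S_c ≈ 151 mm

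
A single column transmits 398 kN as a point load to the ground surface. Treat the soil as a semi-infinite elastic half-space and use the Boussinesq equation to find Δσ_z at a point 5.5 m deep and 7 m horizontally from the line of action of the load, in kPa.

Δσ_z ≈ 0.565 kPa

Boussinesq vertical stress below a point load on an elastic half-space:
Δσ_z = 3P/(2πz²) · [1 + (r/z)²]^(−5/2)
r/z = 7/5.5 = 1.2727; [1+(r/z)²]^(−5/2) = 0.090015.
Δσ_z = 3×398/(2π×5.5²) × 0.090015 = 6.282 × 0.090015 = 0.5655 kPa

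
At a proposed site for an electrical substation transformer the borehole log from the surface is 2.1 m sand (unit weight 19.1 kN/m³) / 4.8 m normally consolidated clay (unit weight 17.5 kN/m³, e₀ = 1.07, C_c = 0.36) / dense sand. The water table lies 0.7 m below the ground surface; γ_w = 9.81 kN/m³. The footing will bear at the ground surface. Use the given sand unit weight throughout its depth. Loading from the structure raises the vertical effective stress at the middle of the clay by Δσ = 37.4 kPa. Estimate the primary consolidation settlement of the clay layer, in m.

S_c ≈ 0.22 m

Mid-depth of clay below the ground surface: z = 2.1 + 4.8/2 = 4.5 m.
Total vertical stress at mid-clay: σ_v = 19.1×2.1 + 17.5×2.4 = 82.11 kPa.
Pore pressure: u = 9.81×(4.5 − 0.7) = 37.278 kPa.
Initial effective stress: σ'_0 = σ_v − u = 82.11 − 37.278 = 44.832 kPa.
Final effective stress: σ'_f = σ'_0 + Δσ = 44.832 + 37.4 = 82.232 kPa.
Normally consolidated clay, so the full stress increment lies on the virgin compression line:
S_c = C_c·H/(1+e₀)·log₁₀(σ'_f/σ'_0) = 0.36×4.8/(1+1.07)×log₁₀(82.232/44.832)
    = 0.83478 × 0.26345 = 0.2199 m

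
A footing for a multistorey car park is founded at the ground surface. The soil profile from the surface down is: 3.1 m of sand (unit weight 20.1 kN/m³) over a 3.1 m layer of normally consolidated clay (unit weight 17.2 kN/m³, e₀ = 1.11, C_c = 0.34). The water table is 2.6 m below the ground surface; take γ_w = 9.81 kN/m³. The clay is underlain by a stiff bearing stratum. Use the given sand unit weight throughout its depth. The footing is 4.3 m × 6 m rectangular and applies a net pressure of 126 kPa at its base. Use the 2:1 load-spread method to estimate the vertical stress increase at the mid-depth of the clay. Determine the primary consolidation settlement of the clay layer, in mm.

Mid-depth of clay below the ground surface: z = 3.1 + 3.1/2 = 4.65 m.
Total vertical stress at mid-clay: σ_v = 20.1×3.1 + 17.2×1.55 = 88.97 kPa.
Pore pressure: u = 9.81×(4.65 − 2.6) = 20.11 kPa.
Initial effective stress: σ'_0 = σ_v − u = 88.97 − 20.11 = 68.86 kPa.
Stress increase at mid-clay by the 2:1 spreading method:
Δσ = qBL/((B+z)(L+z)) = 126×4.3×6/((4.3+4.65)(6+4.65)) = 34.105 kPa
Final effective stress: σ'_f = σ'_0 + Δσ = 68.86 + 34.105 = 102.97 kPa.
Normally consolidated clay, so the full stress increment lies on the virgin compression line:
S_c = C_c·H/(1+e₀)·log₁₀(σ'_f/σ'_0) = 0.34×3.1/(1+1.11)×log₁₀(102.97/68.86)
    = 0.49953 × 0.17474 = 0.08729 m

S_c ≈ 87.3 mm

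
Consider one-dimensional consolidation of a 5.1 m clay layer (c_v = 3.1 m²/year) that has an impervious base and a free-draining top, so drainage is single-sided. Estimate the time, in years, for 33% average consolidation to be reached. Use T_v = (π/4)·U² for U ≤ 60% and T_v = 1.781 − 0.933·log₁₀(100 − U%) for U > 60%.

Drainage path length: H_d = H = 5.1 m (single drainage).
U ≤ 60%: T_v = (π/4)·U² = (π/4)×0.33² = 0.08553.
t = T_v·H_d²/c_v = 0.08553×5.1²/3.1 = 0.7176 years.

t ≈ 0.718 years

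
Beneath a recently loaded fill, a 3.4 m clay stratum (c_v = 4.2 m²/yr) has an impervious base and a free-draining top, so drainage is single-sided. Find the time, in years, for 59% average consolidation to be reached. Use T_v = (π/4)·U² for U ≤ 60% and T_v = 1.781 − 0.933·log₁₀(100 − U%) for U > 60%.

t ≈ 0.753 years

Drainage path length: H_d = H = 3.4 m (single drainage).
U ≤ 60%: T_v = (π/4)·U² = (π/4)×0.59² = 0.2734.
t = T_v·H_d²/c_v = 0.2734×3.4²/4.2 = 0.7525 years.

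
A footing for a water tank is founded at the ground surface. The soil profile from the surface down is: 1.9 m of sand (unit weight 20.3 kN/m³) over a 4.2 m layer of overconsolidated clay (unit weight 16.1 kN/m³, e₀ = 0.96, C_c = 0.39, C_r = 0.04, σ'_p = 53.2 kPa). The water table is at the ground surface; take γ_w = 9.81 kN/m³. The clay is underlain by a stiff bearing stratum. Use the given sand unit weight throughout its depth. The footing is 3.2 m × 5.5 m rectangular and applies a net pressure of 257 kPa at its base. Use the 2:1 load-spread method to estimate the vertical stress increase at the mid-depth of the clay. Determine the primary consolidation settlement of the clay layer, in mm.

Mid-depth of clay below the ground surface: z = 1.9 + 4.2/2 = 4 m.
Total vertical stress at mid-clay: σ_v = 20.3×1.9 + 16.1×2.1 = 72.38 kPa.
Pore pressure: u = 9.81×(4 − 0) = 39.24 kPa.
Initial effective stress: σ'_0 = σ_v − u = 72.38 − 39.24 = 33.14 kPa.
Stress increase at mid-clay by the 2:1 spreading method:
Δσ = qBL/((B+z)(L+z)) = 257×3.2×5.5/((3.2+4)(5.5+4)) = 66.129 kPa
Final effective stress: σ'_f = 33.14 + 66.129 = 99.269 kPa.
σ'_f = 99.269 > σ'_p = 53.2 kPa, so the stress path crosses the preconsolidation pressure — recompression up to σ'_p, then virgin compression beyond:
S_c = H/(1+e₀)·[C_r·log₁₀(σ'_p/σ'_0) + C_c·log₁₀(σ'_f/σ'_p)]
    = 4.2/1.96 × [0.04×log₁₀(53.2/33.14) + 0.39×log₁₀(99.269/53.2)]
    = 2.1429 × [0.0082224 + 0.10565] = 0.244 m

S_c ≈ 244 mm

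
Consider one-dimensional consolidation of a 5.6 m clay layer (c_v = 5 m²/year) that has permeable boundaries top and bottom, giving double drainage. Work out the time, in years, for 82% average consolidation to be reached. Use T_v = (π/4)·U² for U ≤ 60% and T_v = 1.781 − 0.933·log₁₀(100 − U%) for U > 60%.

Drainage path length: H_d = H/2 = 2.8 m (double drainage).
U > 60%: T_v = 1.781 − 0.933·log₁₀(100 − 82) = 0.60983.
t = T_v·H_d²/c_v = 0.60983×2.8²/5 = 0.9562 years.

t ≈ 0.956 years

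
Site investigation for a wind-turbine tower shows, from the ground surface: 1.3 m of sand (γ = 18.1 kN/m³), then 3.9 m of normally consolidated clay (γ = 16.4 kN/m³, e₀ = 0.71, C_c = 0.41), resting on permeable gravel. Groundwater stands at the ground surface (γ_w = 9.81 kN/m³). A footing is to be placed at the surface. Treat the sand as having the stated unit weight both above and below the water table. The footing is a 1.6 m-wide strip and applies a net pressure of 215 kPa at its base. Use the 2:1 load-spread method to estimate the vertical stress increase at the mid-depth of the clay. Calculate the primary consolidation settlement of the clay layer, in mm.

Mid-depth of clay below the ground surface: z = 1.3 + 3.9/2 = 3.25 m.
Total vertical stress at mid-clay: σ_v = 18.1×1.3 + 16.4×1.95 = 55.51 kPa.
Pore pressure: u = 9.81×(3.25 − 0) = 31.883 kPa.
Initial effective stress: σ'_0 = σ_v − u = 55.51 − 31.883 = 23.627 kPa.
Stress increase at mid-clay by the 2:1 spreading method:
Δσ = qB/(B+z) = 215×1.6/(1.6+3.25) = 70.928 kPa
Final effective stress: σ'_f = σ'_0 + Δσ = 23.627 + 70.928 = 94.555 kPa.
Normally consolidated clay, so the full stress increment lies on the virgin compression line:
S_c = C_c·H/(1+e₀)·log₁₀(σ'_f/σ'_0) = 0.41×3.9/(1+0.71)×log₁₀(94.555/23.627)
    = 0.93509 × 0.60228 = 0.5632 m

S_c ≈ 563 mm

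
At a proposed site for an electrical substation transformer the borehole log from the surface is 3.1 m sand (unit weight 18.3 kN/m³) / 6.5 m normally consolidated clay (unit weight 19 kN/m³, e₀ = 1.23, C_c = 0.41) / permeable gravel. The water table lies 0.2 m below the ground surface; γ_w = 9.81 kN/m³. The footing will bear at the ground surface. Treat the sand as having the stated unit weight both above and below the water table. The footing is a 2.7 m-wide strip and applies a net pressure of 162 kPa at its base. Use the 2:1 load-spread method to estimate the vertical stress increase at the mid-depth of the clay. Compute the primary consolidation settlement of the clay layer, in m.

S_c ≈ 0.314 m

Mid-depth of clay below the ground surface: z = 3.1 + 6.5/2 = 6.35 m.
Total vertical stress at mid-clay: σ_v = 18.3×3.1 + 19×3.25 = 118.48 kPa.
Pore pressure: u = 9.81×(6.35 − 0.2) = 60.332 kPa.
Initial effective stress: σ'_0 = σ_v − u = 118.48 − 60.332 = 58.148 kPa.
Stress increase at mid-clay by the 2:1 spreading method:
Δσ = qB/(B+z) = 162×2.7/(2.7+6.35) = 48.331 kPa
Final effective stress: σ'_f = σ'_0 + Δσ = 58.148 + 48.331 = 106.48 kPa.
Normally consolidated clay, so the full stress increment lies on the virgin compression line:
S_c = C_c·H/(1+e₀)·log₁₀(σ'_f/σ'_0) = 0.41×6.5/(1+1.23)×log₁₀(106.48/58.148)
    = 1.1951 × 0.26273 = 0.314 m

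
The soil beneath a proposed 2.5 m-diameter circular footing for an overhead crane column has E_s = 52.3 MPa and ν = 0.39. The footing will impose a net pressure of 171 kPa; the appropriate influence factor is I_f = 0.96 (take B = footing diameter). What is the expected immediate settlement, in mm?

Immediate (elastic) settlement: S_e = q·B·(1−ν²)/E_s · I_f.
E_s = 52.3 MPa = 52300 kPa.
S_e = 171 × 2.5 × (1 − 0.39²) / 52300 × 0.96
    = 171 × 2.5 × 0.8479 / 52300 × 0.96
    = 0.006654 m = 6.654 mm

S_e ≈ 6.65 mm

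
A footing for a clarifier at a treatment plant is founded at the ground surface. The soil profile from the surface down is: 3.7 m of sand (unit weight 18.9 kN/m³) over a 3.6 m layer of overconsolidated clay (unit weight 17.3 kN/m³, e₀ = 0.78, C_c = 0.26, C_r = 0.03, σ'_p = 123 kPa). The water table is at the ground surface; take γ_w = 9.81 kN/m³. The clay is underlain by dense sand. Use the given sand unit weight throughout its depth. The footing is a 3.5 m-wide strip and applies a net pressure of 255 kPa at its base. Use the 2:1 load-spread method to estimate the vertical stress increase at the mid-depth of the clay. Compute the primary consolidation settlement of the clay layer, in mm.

S_c ≈ 64.9 mm

Mid-depth of clay below the ground surface: z = 3.7 + 3.6/2 = 5.5 m.
Total vertical stress at mid-clay: σ_v = 18.9×3.7 + 17.3×1.8 = 101.07 kPa.
Pore pressure: u = 9.81×(5.5 − 0) = 53.955 kPa.
Initial effective stress: σ'_0 = σ_v − u = 101.07 − 53.955 = 47.115 kPa.
Stress increase at mid-clay by the 2:1 spreading method:
Δσ = qB/(B+z) = 255×3.5/(3.5+5.5) = 99.167 kPa
Final effective stress: σ'_f = 47.115 + 99.167 = 146.28 kPa.
σ'_f = 146.28 > σ'_p = 123 kPa, so the stress path crosses the preconsolidation pressure — recompression up to σ'_p, then virgin compression beyond:
S_c = H/(1+e₀)·[C_r·log₁₀(σ'_p/σ'_0) + C_c·log₁₀(σ'_f/σ'_p)]
    = 3.6/1.78 × [0.03×log₁₀(123/47.115) + 0.26×log₁₀(146.28/123)]
    = 2.0225 × [0.012502 + 0.019573] = 0.06487 m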